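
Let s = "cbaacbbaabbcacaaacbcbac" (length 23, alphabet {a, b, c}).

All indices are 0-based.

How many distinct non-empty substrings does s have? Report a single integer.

237

rank→(start, suffix):
  0 → (14, 'aaacbcbac')
  1 → (7, 'aabbcacaaacbcbac')
  2 → (2, 'aacbbaabbcacaaacbcbac')
  3 → (15, 'aacbcbac')
  4 → (8, 'abbcacaaacbcbac')
  5 → (21, 'ac')
  6 → (12, 'acaaacbcbac')
  7 → (3, 'acbbaabbcacaaacbcbac')
  8 → (16, 'acbcbac')
  9 → (6, 'baabbcacaaacbcbac')
  10 → (1, 'baacbbaabbcacaaacbcbac')
  11 → (20, 'bac')
  12 → (5, 'bbaabbcacaaacbcbac')
  13 → (9, 'bbcacaaacbcbac')
  14 → (10, 'bcacaaacbcbac')
  15 → (18, 'bcbac')
  16 → (22, 'c')
  17 → (13, 'caaacbcbac')
  18 → (11, 'cacaaacbcbac')
  19 → (0, 'cbaacbbaabbcacaaacbcbac')
  20 → (19, 'cbac')
  21 → (4, 'cbbaabbcacaaacbcbac')
  22 → (17, 'cbcbac')

SA = [14, 7, 2, 15, 8, 21, 12, 3, 16, 6, 1, 20, 5, 9, 10, 18, 22, 13, 11, 0, 19, 4, 17]
i: (SA[i-1],SA[i]) lcp shared
  1: (14,7) 2 'aa'
  2: (7,2) 2 'aa'
  3: (2,15) 4 'aacb'
  4: (15,8) 1 'a'
  5: (8,21) 1 'a'
  6: (21,12) 2 'ac'
  7: (12,3) 2 'ac'
  8: (3,16) 3 'acb'
  9: (16,6) 0 ''
  10: (6,1) 3 'baa'
  11: (1,20) 2 'ba'
  12: (20,5) 1 'b'
  13: (5,9) 2 'bb'
  14: (9,10) 1 'b'
  15: (10,18) 2 'bc'
  16: (18,22) 0 ''
  17: (22,13) 1 'c'
  18: (13,11) 2 'ca'
  19: (11,0) 1 'c'
  20: (0,19) 3 'cba'
  21: (19,4) 2 'cb'
  22: (4,17) 2 'cb'

n(n+1)/2 = 23·24/2 = 276
Σ LCP = 0 + 2 + 2 + 4 + 1 + 1 + 2 + 2 + 3 + 0 + 3 + 2 + 1 + 2 + 1 + 2 + 0 + 1 + 2 + 1 + 3 + 2 + 2 = 39
distinct = 276 − 39 = 237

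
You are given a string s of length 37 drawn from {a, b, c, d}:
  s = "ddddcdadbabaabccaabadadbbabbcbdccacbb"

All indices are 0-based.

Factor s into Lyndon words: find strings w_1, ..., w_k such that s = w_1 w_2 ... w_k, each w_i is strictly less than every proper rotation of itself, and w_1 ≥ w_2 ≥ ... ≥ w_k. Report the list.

emit factor 1: 'd' (i=0, period=1)
emit factor 2: 'd' (i=1, period=1)
emit factor 3: 'd' (i=2, period=1)
emit factor 4: 'd' (i=3, period=1)
emit factor 5: 'cd' (i=4, period=2)
emit factor 6: 'adb' (i=6, period=3)
emit factor 7: 'ab' (i=9, period=2)
emit factor 8: 'aabcc' (i=11, period=5)
emit factor 9: 'aabadadbbabbcbdccacbb' (i=16, period=21)

["d", "d", "d", "d", "cd", "adb", "ab", "aabcc", "aabadadbbabbcbdccacbb"]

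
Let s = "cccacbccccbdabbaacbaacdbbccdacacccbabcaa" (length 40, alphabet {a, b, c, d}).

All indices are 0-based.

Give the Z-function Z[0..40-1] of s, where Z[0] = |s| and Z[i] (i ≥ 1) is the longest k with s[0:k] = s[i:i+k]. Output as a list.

[40, 2, 1, 0, 1, 0, 3, 3, 2, 1, 0, 0, 0, 0, 0, 0, 0, 1, 0, 0, 0, 1, 0, 0, 0, 2, 1, 0, 0, 1, 0, 3, 2, 1, 0, 0, 0, 1, 0, 0]

Z[0]=40
i=1: i≥r, start 0; Z[1]=2 scan→box=[1,3)
i=2: min(r-i=1, Z[1]=2)=1; Z[2]=1
i=3: i≥r, start 0; Z[3]=0
i=4: i≥r, start 0; Z[4]=1 scan→box=[4,5)
i=5: i≥r, start 0; Z[5]=0
i=6: i≥r, start 0; Z[6]=3 scan→box=[6,9)
i=7: min(r-i=2, Z[1]=2)=2; Z[7]=3 scan→box=[7,10)
i=8: min(r-i=2, Z[1]=2)=2; Z[8]=2
i=9: min(r-i=1, Z[2]=1)=1; Z[9]=1
i=10: i≥r, start 0; Z[10]=0
i=11: i≥r, start 0; Z[11]=0
i=12: i≥r, start 0; Z[12]=0
i=13: i≥r, start 0; Z[13]=0
i=14: i≥r, start 0; Z[14]=0
i=15: i≥r, start 0; Z[15]=0
i=16: i≥r, start 0; Z[16]=0
i=17: i≥r, start 0; Z[17]=1 scan→box=[17,18)
i=18: i≥r, start 0; Z[18]=0
i=19: i≥r, start 0; Z[19]=0
i=20: i≥r, start 0; Z[20]=0
i=21: i≥r, start 0; Z[21]=1 scan→box=[21,22)
i=22: i≥r, start 0; Z[22]=0
i=23: i≥r, start 0; Z[23]=0
i=24: i≥r, start 0; Z[24]=0
i=25: i≥r, start 0; Z[25]=2 scan→box=[25,27)
i=26: min(r-i=1, Z[1]=2)=1; Z[26]=1
i=27: i≥r, start 0; Z[27]=0
i=28: i≥r, start 0; Z[28]=0
i=29: i≥r, start 0; Z[29]=1 scan→box=[29,30)
i=30: i≥r, start 0; Z[30]=0
i=31: i≥r, start 0; Z[31]=3 scan→box=[31,34)
i=32: min(r-i=2, Z[1]=2)=2; Z[32]=2
i=33: min(r-i=1, Z[2]=1)=1; Z[33]=1
i=34: i≥r, start 0; Z[34]=0
i=35: i≥r, start 0; Z[35]=0
i=36: i≥r, start 0; Z[36]=0
i=37: i≥r, start 0; Z[37]=1 scan→box=[37,38)
i=38: i≥r, start 0; Z[38]=0
i=39: i≥r, start 0; Z[39]=0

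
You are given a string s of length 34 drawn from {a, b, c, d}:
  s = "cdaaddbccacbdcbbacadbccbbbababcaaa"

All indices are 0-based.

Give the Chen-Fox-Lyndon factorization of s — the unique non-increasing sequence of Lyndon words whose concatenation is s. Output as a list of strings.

emit factor 1: 'cd' (i=0, period=2)
emit factor 2: 'aaddbccacbdcbbacadbccbbbababc' (i=2, period=29)
emit factor 3: 'a' (i=31, period=1)
emit factor 4: 'a' (i=32, period=1)
emit factor 5: 'a' (i=33, period=1)

["cd", "aaddbccacbdcbbacadbccbbbababc", "a", "a", "a"]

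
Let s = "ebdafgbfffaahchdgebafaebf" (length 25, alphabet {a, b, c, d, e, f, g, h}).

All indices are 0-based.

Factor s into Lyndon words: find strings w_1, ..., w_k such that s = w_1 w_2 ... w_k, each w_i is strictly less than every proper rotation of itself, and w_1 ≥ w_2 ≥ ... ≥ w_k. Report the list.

["e", "bd", "afgbfff", "aahchdgebafaebf"]

emit factor 1: 'e' (i=0, period=1)
emit factor 2: 'bd' (i=1, period=2)
emit factor 3: 'afgbfff' (i=3, period=7)
emit factor 4: 'aahchdgebafaebf' (i=10, period=15)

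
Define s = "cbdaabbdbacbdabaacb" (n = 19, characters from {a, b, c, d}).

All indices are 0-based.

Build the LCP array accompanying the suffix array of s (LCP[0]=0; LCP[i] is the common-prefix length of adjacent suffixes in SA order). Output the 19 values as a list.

[0, 2, 1, 2, 1, 3, 0, 1, 2, 1, 1, 3, 2, 0, 2, 4, 0, 2, 1]

rank | idx | suffix
   0 |   3 | aabbdbacbdabaacb
   1 |  15 | aacb
   2 |  13 | abaacb
   3 |   4 | abbdbacbdabaacb
   4 |  16 | acb
   5 |   9 | acbdabaacb
   6 |  18 | b
   7 |  14 | baacb
   8 |   8 | bacbdabaacb
   9 |   5 | bbdbacbdabaacb
  10 |   1 | bdaabbdbacbdabaacb
  11 |  11 | bdabaacb
  12 |   6 | bdbacbdabaacb
  13 |  17 | cb
  14 |   0 | cbdaabbdbacbdabaacb
  15 |  10 | cbdabaacb
  16 |   2 | daabbdbacbdabaacb
  17 |  12 | dabaacb
  18 |   7 | dbacbdabaacb

SA = [3, 15, 13, 4, 16, 9, 18, 14, 8, 5, 1, 11, 6, 17, 0, 10, 2, 12, 7]
i: (SA[i-1],SA[i]) lcp shared
  1: (3,15) 2 'aa'
  2: (15,13) 1 'a'
  3: (13,4) 2 'ab'
  4: (4,16) 1 'a'
  5: (16,9) 3 'acb'
  6: (9,18) 0 ''
  7: (18,14) 1 'b'
  8: (14,8) 2 'ba'
  9: (8,5) 1 'b'
  10: (5,1) 1 'b'
  11: (1,11) 3 'bda'
  12: (11,6) 2 'bd'
  13: (6,17) 0 ''
  14: (17,0) 2 'cb'
  15: (0,10) 4 'cbda'
  16: (10,2) 0 ''
  17: (2,12) 2 'da'
  18: (12,7) 1 'd'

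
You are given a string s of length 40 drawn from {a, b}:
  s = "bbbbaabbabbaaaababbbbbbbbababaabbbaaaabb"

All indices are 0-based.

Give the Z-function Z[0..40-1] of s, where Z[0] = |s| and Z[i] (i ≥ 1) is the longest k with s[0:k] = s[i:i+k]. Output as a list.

[40, 3, 2, 1, 0, 0, 2, 1, 0, 2, 1, 0, 0, 0, 0, 1, 0, 4, 4, 4, 4, 5, 3, 2, 1, 0, 1, 0, 1, 0, 0, 3, 2, 1, 0, 0, 0, 0, 2, 1]

Z[0]=40
i=1: outside box; Z[1]=3 scan→box=[1,4)
i=2: min(r-i=2, Z[1]=3)=2; Z[2]=2
i=3: min(r-i=1, Z[2]=2)=1; Z[3]=1
i=4: outside box; Z[4]=0
i=5: outside box; Z[5]=0
i=6: outside box; Z[6]=2 scan→box=[6,8)
i=7: min(r-i=1, Z[1]=3)=1; Z[7]=1
i=8: outside box; Z[8]=0
i=9: outside box; Z[9]=2 scan→box=[9,11)
i=10: min(r-i=1, Z[1]=3)=1; Z[10]=1
i=11: outside box; Z[11]=0
i=12: outside box; Z[12]=0
i=13: outside box; Z[13]=0
i=14: outside box; Z[14]=0
i=15: outside box; Z[15]=1 scan→box=[15,16)
i=16: outside box; Z[16]=0
i=17: outside box; Z[17]=4 scan→box=[17,21)
i=18: min(r-i=3, Z[1]=3)=3; Z[18]=4 scan→box=[18,22)
i=19: min(r-i=3, Z[1]=3)=3; Z[19]=4 scan→box=[19,23)
i=20: min(r-i=3, Z[1]=3)=3; Z[20]=4 scan→box=[20,24)
i=21: min(r-i=3, Z[1]=3)=3; Z[21]=5 scan→box=[21,26)
i=22: min(r-i=4, Z[1]=3)=3; Z[22]=3
i=23: min(r-i=3, Z[2]=2)=2; Z[23]=2
i=24: min(r-i=2, Z[3]=1)=1; Z[24]=1
i=25: min(r-i=1, Z[4]=0)=0; Z[25]=0
i=26: outside box; Z[26]=1 scan→box=[26,27)
i=27: outside box; Z[27]=0
i=28: outside box; Z[28]=1 scan→box=[28,29)
i=29: outside box; Z[29]=0
i=30: outside box; Z[30]=0
i=31: outside box; Z[31]=3 scan→box=[31,34)
i=32: min(r-i=2, Z[1]=3)=2; Z[32]=2
i=33: min(r-i=1, Z[2]=2)=1; Z[33]=1
i=34: outside box; Z[34]=0
i=35: outside box; Z[35]=0
i=36: outside box; Z[36]=0
i=37: outside box; Z[37]=0
i=38: outside box; Z[38]=2 scan→box=[38,40)
i=39: min(r-i=1, Z[1]=3)=1; Z[39]=1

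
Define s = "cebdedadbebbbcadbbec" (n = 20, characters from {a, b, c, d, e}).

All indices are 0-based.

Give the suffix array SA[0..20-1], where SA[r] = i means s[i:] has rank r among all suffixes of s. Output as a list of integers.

rank→(start, suffix):
  0 → (14, 'adbbec')
  1 → (6, 'adbebbbcadbbec')
  2 → (10, 'bbbcadbbec')
  3 → (11, 'bbcadbbec')
  4 → (16, 'bbec')
  5 → (12, 'bcadbbec')
  6 → (2, 'bdedadbebbbcadbbec')
  7 → (8, 'bebbbcadbbec')
  8 → (17, 'bec')
  9 → (19, 'c')
  10 → (13, 'cadbbec')
  11 → (0, 'cebdedadbebbbcadbbec')
  12 → (5, 'dadbebbbcadbbec')
  13 → (15, 'dbbec')
  14 → (7, 'dbebbbcadbbec')
  15 → (3, 'dedadbebbbcadbbec')
  16 → (9, 'ebbbcadbbec')
  17 → (1, 'ebdedadbebbbcadbbec')
  18 → (18, 'ec')
  19 → (4, 'edadbebbbcadbbec')

[14, 6, 10, 11, 16, 12, 2, 8, 17, 19, 13, 0, 5, 15, 7, 3, 9, 1, 18, 4]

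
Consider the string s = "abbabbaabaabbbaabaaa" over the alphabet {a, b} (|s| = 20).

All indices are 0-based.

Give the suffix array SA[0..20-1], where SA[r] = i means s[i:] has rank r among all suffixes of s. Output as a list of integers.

sorted suffixes:
  #0 SA[0]=19  'a'
  #1 SA[1]=18  'aa'
  #2 SA[2]=17  'aaa'
  #3 SA[3]=14  'aabaaa'
  #4 SA[4]=6  'aabaabbbaabaaa'
  #5 SA[5]=9  'aabbbaabaaa'
  #6 SA[6]=15  'abaaa'
  #7 SA[7]=7  'abaabbbaabaaa'
  #8 SA[8]=3  'abbaabaabbbaabaaa'
  #9 SA[9]=0  'abbabbaabaabbbaabaaa'
  #10 SA[10]=10  'abbbaabaaa'
  #11 SA[11]=16  'baaa'
  #12 SA[12]=13  'baabaaa'
  #13 SA[13]=5  'baabaabbbaabaaa'
  #14 SA[14]=8  'baabbbaabaaa'
  #15 SA[15]=2  'babbaabaabbbaabaaa'
  #16 SA[16]=12  'bbaabaaa'
  #17 SA[17]=4  'bbaabaabbbaabaaa'
  #18 SA[18]=1  'bbabbaabaabbbaabaaa'
  #19 SA[19]=11  'bbbaabaaa'

[19, 18, 17, 14, 6, 9, 15, 7, 3, 0, 10, 16, 13, 5, 8, 2, 12, 4, 1, 11]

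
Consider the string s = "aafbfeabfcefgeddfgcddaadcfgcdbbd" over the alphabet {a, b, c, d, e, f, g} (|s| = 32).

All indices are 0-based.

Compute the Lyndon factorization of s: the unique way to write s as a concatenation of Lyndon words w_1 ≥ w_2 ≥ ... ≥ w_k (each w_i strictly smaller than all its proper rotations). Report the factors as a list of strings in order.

["aafbfeabfcefgeddfgcdd", "aadcfgcdbbd"]

emit factor 1: 'aafbfeabfcefgeddfgcdd' (i=0, period=21)
emit factor 2: 'aadcfgcdbbd' (i=21, period=11)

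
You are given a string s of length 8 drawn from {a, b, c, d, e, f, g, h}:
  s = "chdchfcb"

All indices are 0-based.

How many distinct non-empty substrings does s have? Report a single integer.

32

rank→(start, suffix):
  0 → (7, 'b')
  1 → (6, 'cb')
  2 → (0, 'chdchfcb')
  3 → (3, 'chfcb')
  4 → (2, 'dchfcb')
  5 → (5, 'fcb')
  6 → (1, 'hdchfcb')
  7 → (4, 'hfcb')

SA = [7, 6, 0, 3, 2, 5, 1, 4]
[i] adj suffixes → lcp
  [1] 7/6 → 0 ('')
  [2] 6/0 → 1 ('c')
  [3] 0/3 → 2 ('ch')
  [4] 3/2 → 0 ('')
  [5] 2/5 → 0 ('')
  [6] 5/1 → 0 ('')
  [7] 1/4 → 1 ('h')

n(n+1)/2 = 8·9/2 = 36
Σ LCP = 0 + 0 + 1 + 2 + 0 + 0 + 0 + 1 = 4
distinct = 36 − 4 = 32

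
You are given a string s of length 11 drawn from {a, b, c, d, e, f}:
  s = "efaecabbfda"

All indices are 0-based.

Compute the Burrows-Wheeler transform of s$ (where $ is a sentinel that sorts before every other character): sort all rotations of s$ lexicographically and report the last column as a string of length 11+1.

rank  rotation      last
    0  $efaecabbfda  a
    1  a$efaecabbfd  d
    2  abbfda$efaec  c
    3  aecabbfda$ef  f
    4  bbfda$efaeca  a
    5  bfda$efaecab  b
    6  cabbfda$efae  e
    7  da$efaecabbf  f
    8  ecabbfda$efa  a
    9  efaecabbfda$  $
   10  faecabbfda$e  e
   11  fda$efaecabb  b

adcfabefa$eb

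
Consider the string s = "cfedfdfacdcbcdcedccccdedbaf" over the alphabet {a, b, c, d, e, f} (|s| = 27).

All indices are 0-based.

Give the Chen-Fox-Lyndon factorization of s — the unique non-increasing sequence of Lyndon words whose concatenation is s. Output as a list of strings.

["cfedfdf", "acdcbcdcedccccdedbaf"]

emit factor 1: 'cfedfdf' (i=0, period=7)
emit factor 2: 'acdcbcdcedccccdedbaf' (i=7, period=20)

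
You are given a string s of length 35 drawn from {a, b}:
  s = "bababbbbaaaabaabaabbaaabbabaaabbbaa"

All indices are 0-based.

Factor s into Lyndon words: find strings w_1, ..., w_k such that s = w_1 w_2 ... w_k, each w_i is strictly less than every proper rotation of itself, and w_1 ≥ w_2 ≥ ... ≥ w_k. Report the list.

emit factor 1: 'b' (i=0, period=1)
emit factor 2: 'ababbbb' (i=1, period=7)
emit factor 3: 'aaaabaabaabbaaabbabaaabbb' (i=8, period=25)
emit factor 4: 'a' (i=33, period=1)
emit factor 5: 'a' (i=34, period=1)

["b", "ababbbb", "aaaabaabaabbaaabbabaaabbb", "a", "a"]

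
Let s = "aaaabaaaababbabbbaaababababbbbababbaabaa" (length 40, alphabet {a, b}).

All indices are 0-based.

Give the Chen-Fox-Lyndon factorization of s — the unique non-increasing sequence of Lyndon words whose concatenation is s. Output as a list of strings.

emit factor 1: 'aaaabaaaababbabbbaaababababbbbababbaab' (i=0, period=38)
emit factor 2: 'a' (i=38, period=1)
emit factor 3: 'a' (i=39, period=1)

["aaaabaaaababbabbbaaababababbbbababbaab", "a", "a"]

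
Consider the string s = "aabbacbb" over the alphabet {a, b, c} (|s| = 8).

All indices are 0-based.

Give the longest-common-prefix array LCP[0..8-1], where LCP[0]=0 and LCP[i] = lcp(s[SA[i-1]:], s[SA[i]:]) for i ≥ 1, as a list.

[0, 1, 1, 0, 1, 1, 2, 0]

rank→(start, suffix):
  0 → (0, 'aabbacbb')
  1 → (1, 'abbacbb')
  2 → (4, 'acbb')
  3 → (7, 'b')
  4 → (3, 'bacbb')
  5 → (6, 'bb')
  6 → (2, 'bbacbb')
  7 → (5, 'cbb')

SA = [0, 1, 4, 7, 3, 6, 2, 5]
[i] adj suffixes → lcp
  [1] 0/1 → 1 ('a')
  [2] 1/4 → 1 ('a')
  [3] 4/7 → 0 ('')
  [4] 7/3 → 1 ('b')
  [5] 3/6 → 1 ('b')
  [6] 6/2 → 2 ('bb')
  [7] 2/5 → 0 ('')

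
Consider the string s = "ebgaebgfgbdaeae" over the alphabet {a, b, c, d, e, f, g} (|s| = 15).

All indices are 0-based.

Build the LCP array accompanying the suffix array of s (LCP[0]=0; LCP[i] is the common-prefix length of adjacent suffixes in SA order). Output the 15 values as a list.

[0, 2, 2, 0, 1, 2, 0, 0, 1, 1, 3, 0, 0, 1, 1]

rank | idx | suffix
   0 |  13 | ae
   1 |  11 | aeae
   2 |   3 | aebgfgbdaeae
   3 |   9 | bdaeae
   4 |   1 | bgaebgfgbdaeae
   5 |   5 | bgfgbdaeae
   6 |  10 | daeae
   7 |  14 | e
   8 |  12 | eae
   9 |   0 | ebgaebgfgbdaeae
  10 |   4 | ebgfgbdaeae
  11 |   7 | fgbdaeae
  12 |   2 | gaebgfgbdaeae
  13 |   8 | gbdaeae
  14 |   6 | gfgbdaeae

SA = [13, 11, 3, 9, 1, 5, 10, 14, 12, 0, 4, 7, 2, 8, 6]
[i] adj suffixes → lcp
  [1] 13/11 → 2 ('ae')
  [2] 11/3 → 2 ('ae')
  [3] 3/9 → 0 ('')
  [4] 9/1 → 1 ('b')
  [5] 1/5 → 2 ('bg')
  [6] 5/10 → 0 ('')
  [7] 10/14 → 0 ('')
  [8] 14/12 → 1 ('e')
  [9] 12/0 → 1 ('e')
  [10] 0/4 → 3 ('ebg')
  [11] 4/7 → 0 ('')
  [12] 7/2 → 0 ('')
  [13] 2/8 → 1 ('g')
  [14] 8/6 → 1 ('g')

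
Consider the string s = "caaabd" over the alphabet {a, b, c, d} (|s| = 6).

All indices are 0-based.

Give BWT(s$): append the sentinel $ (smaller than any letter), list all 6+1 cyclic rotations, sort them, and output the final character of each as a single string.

rank  rotation last
    0  $caaabd  d
    1  aaabd$c  c
    2  aabd$ca  a
    3  abd$caa  a
    4  bd$caaa  a
    5  caaabd$  $
    6  d$caaab  b

dcaaa$b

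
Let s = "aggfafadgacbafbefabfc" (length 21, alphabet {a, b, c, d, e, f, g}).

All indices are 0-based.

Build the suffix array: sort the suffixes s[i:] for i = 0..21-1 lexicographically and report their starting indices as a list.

sorted suffixes:
  #0 SA[0]=17  'abfc'
  #1 SA[1]=9  'acbafbefabfc'
  #2 SA[2]=6  'adgacbafbefabfc'
  #3 SA[3]=4  'afadgacbafbefabfc'
  #4 SA[4]=12  'afbefabfc'
  #5 SA[5]=0  'aggfafadgacbafbefabfc'
  #6 SA[6]=11  'bafbefabfc'
  #7 SA[7]=14  'befabfc'
  #8 SA[8]=18  'bfc'
  #9 SA[9]=20  'c'
  #10 SA[10]=10  'cbafbefabfc'
  #11 SA[11]=7  'dgacbafbefabfc'
  #12 SA[12]=15  'efabfc'
  #13 SA[13]=16  'fabfc'
  #14 SA[14]=5  'fadgacbafbefabfc'
  #15 SA[15]=3  'fafadgacbafbefabfc'
  #16 SA[16]=13  'fbefabfc'
  #17 SA[17]=19  'fc'
  #18 SA[18]=8  'gacbafbefabfc'
  #19 SA[19]=2  'gfafadgacbafbefabfc'
  #20 SA[20]=1  'ggfafadgacbafbefabfc'

[17, 9, 6, 4, 12, 0, 11, 14, 18, 20, 10, 7, 15, 16, 5, 3, 13, 19, 8, 2, 1]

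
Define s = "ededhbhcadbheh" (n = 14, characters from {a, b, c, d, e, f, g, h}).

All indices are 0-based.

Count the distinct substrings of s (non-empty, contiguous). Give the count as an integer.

rank | idx | suffix
   0 |   8 | adbheh
   1 |   5 | bhcadbheh
   2 |  10 | bheh
   3 |   7 | cadbheh
   4 |   9 | dbheh
   5 |   1 | dedhbhcadbheh
   6 |   3 | dhbhcadbheh
   7 |   0 | ededhbhcadbheh
   8 |   2 | edhbhcadbheh
   9 |  12 | eh
  10 |  13 | h
  11 |   4 | hbhcadbheh
  12 |   6 | hcadbheh
  13 |  11 | heh

SA = [8, 5, 10, 7, 9, 1, 3, 0, 2, 12, 13, 4, 6, 11]
i: (SA[i-1],SA[i]) lcp shared
  1: (8,5) 0 ''
  2: (5,10) 2 'bh'
  3: (10,7) 0 ''
  4: (7,9) 0 ''
  5: (9,1) 1 'd'
  6: (1,3) 1 'd'
  7: (3,0) 0 ''
  8: (0,2) 2 'ed'
  9: (2,12) 1 'e'
  10: (12,13) 0 ''
  11: (13,4) 1 'h'
  12: (4,6) 1 'h'
  13: (6,11) 1 'h'

n(n+1)/2 = 14·15/2 = 105
Σ LCP = 0 + 0 + 2 + 0 + 0 + 1 + 1 + 0 + 2 + 1 + 0 + 1 + 1 + 1 = 10
distinct = 105 − 10 = 95

95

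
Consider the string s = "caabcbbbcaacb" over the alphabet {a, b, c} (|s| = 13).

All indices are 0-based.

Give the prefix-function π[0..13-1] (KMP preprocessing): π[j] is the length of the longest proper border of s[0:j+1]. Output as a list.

π[0] = 0
j=1 s[j]='a': π[1]=0 (border '')
j=2 s[j]='a': π[2]=0 (border '')
j=3 s[j]='b': π[3]=0 (border '')
j=4 s[j]='c': π[4]=1 (border 'c')
j=5 s[j]='b': k: 1→0; π[5]=0 (border '')
j=6 s[j]='b': π[6]=0 (border '')
j=7 s[j]='b': π[7]=0 (border '')
j=8 s[j]='c': π[8]=1 (border 'c')
j=9 s[j]='a': π[9]=2 (border 'ca')
j=10 s[j]='a': π[10]=3 (border 'caa')
j=11 s[j]='c': k: 3→0; π[11]=1 (border 'c')
j=12 s[j]='b': k: 1→0; π[12]=0 (border '')

[0, 0, 0, 0, 1, 0, 0, 0, 1, 2, 3, 1, 0]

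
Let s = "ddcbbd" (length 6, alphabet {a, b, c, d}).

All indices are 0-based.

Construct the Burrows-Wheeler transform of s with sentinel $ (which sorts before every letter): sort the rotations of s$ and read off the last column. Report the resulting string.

dcbdbd$

rank  rotation last
    0  $ddcbbd  d
    1  bbd$ddc  c
    2  bd$ddcb  b
    3  cbbd$dd  d
    4  d$ddcbb  b
    5  dcbbd$d  d
    6  ddcbbd$  $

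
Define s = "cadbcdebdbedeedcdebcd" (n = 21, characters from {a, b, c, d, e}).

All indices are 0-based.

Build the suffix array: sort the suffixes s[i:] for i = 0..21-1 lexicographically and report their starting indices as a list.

[1, 18, 3, 7, 9, 0, 19, 15, 4, 20, 2, 8, 14, 16, 5, 11, 17, 6, 13, 10, 12]

rank | idx | suffix
   0 |   1 | adbcdebdbedeedcdebcd
   1 |  18 | bcd
   2 |   3 | bcdebdbedeedcdebcd
   3 |   7 | bdbedeedcdebcd
   4 |   9 | bedeedcdebcd
   5 |   0 | cadbcdebdbedeedcdebcd
   6 |  19 | cd
   7 |  15 | cdebcd
   8 |   4 | cdebdbedeedcdebcd
   9 |  20 | d
  10 |   2 | dbcdebdbedeedcdebcd
  11 |   8 | dbedeedcdebcd
  12 |  14 | dcdebcd
  13 |  16 | debcd
  14 |   5 | debdbedeedcdebcd
  15 |  11 | deedcdebcd
  16 |  17 | ebcd
  17 |   6 | ebdbedeedcdebcd
  18 |  13 | edcdebcd
  19 |  10 | edeedcdebcd
  20 |  12 | eedcdebcd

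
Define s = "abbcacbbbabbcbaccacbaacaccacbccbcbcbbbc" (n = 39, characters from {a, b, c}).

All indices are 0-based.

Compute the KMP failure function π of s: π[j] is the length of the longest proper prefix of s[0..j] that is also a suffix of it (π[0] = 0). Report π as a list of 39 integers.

π[0] = 0
j=1 s[j]='b': π[1]=0 (border '')
j=2 s[j]='b': π[2]=0 (border '')
j=3 s[j]='c': π[3]=0 (border '')
j=4 s[j]='a': π[4]=1 (border 'a')
j=5 s[j]='c': k: 1→0; π[5]=0 (border '')
j=6 s[j]='b': π[6]=0 (border '')
j=7 s[j]='b': π[7]=0 (border '')
j=8 s[j]='b': π[8]=0 (border '')
j=9 s[j]='a': π[9]=1 (border 'a')
j=10 s[j]='b': π[10]=2 (border 'ab')
j=11 s[j]='b': π[11]=3 (border 'abb')
j=12 s[j]='c': π[12]=4 (border 'abbc')
j=13 s[j]='b': k: 4→0; π[13]=0 (border '')
j=14 s[j]='a': π[14]=1 (border 'a')
j=15 s[j]='c': k: 1→0; π[15]=0 (border '')
j=16 s[j]='c': π[16]=0 (border '')
j=17 s[j]='a': π[17]=1 (border 'a')
j=18 s[j]='c': k: 1→0; π[18]=0 (border '')
j=19 s[j]='b': π[19]=0 (border '')
j=20 s[j]='a': π[20]=1 (border 'a')
j=21 s[j]='a': k: 1→0; π[21]=1 (border 'a')
j=22 s[j]='c': k: 1→0; π[22]=0 (border '')
j=23 s[j]='a': π[23]=1 (border 'a')
j=24 s[j]='c': k: 1→0; π[24]=0 (border '')
j=25 s[j]='c': π[25]=0 (border '')
j=26 s[j]='a': π[26]=1 (border 'a')
j=27 s[j]='c': k: 1→0; π[27]=0 (border '')
j=28 s[j]='b': π[28]=0 (border '')
j=29 s[j]='c': π[29]=0 (border '')
j=30 s[j]='c': π[30]=0 (border '')
j=31 s[j]='b': π[31]=0 (border '')
j=32 s[j]='c': π[32]=0 (border '')
j=33 s[j]='b': π[33]=0 (border '')
j=34 s[j]='c': π[34]=0 (border '')
j=35 s[j]='b': π[35]=0 (border '')
j=36 s[j]='b': π[36]=0 (border '')
j=37 s[j]='b': π[37]=0 (border '')
j=38 s[j]='c': π[38]=0 (border '')

[0, 0, 0, 0, 1, 0, 0, 0, 0, 1, 2, 3, 4, 0, 1, 0, 0, 1, 0, 0, 1, 1, 0, 1, 0, 0, 1, 0, 0, 0, 0, 0, 0, 0, 0, 0, 0, 0, 0]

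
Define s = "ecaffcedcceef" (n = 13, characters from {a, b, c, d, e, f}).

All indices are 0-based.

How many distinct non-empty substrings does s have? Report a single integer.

rank | idx | suffix
   0 |   2 | affcedcceef
   1 |   1 | caffcedcceef
   2 |   8 | cceef
   3 |   5 | cedcceef
   4 |   9 | ceef
   5 |   7 | dcceef
   6 |   0 | ecaffcedcceef
   7 |   6 | edcceef
   8 |  10 | eef
   9 |  11 | ef
  10 |  12 | f
  11 |   4 | fcedcceef
  12 |   3 | ffcedcceef

SA = [2, 1, 8, 5, 9, 7, 0, 6, 10, 11, 12, 4, 3]
[i] adj suffixes → lcp
  [1] 2/1 → 0 ('')
  [2] 1/8 → 1 ('c')
  [3] 8/5 → 1 ('c')
  [4] 5/9 → 2 ('ce')
  [5] 9/7 → 0 ('')
  [6] 7/0 → 0 ('')
  [7] 0/6 → 1 ('e')
  [8] 6/10 → 1 ('e')
  [9] 10/11 → 1 ('e')
  [10] 11/12 → 0 ('')
  [11] 12/4 → 1 ('f')
  [12] 4/3 → 1 ('f')

n(n+1)/2 = 13·14/2 = 91
Σ LCP = 0 + 0 + 1 + 1 + 2 + 0 + 0 + 1 + 1 + 1 + 0 + 1 + 1 = 9
distinct = 91 − 9 = 82

82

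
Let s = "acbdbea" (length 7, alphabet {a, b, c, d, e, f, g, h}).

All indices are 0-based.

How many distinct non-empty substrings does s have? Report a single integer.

rank→(start, suffix):
  0 → (6, 'a')
  1 → (0, 'acbdbea')
  2 → (2, 'bdbea')
  3 → (4, 'bea')
  4 → (1, 'cbdbea')
  5 → (3, 'dbea')
  6 → (5, 'ea')

SA = [6, 0, 2, 4, 1, 3, 5]
i: (SA[i-1],SA[i]) lcp shared
  1: (6,0) 1 'a'
  2: (0,2) 0 ''
  3: (2,4) 1 'b'
  4: (4,1) 0 ''
  5: (1,3) 0 ''
  6: (3,5) 0 ''

n(n+1)/2 = 7·8/2 = 28
Σ LCP = 0 + 1 + 0 + 1 + 0 + 0 + 0 = 2
distinct = 28 − 2 = 26

26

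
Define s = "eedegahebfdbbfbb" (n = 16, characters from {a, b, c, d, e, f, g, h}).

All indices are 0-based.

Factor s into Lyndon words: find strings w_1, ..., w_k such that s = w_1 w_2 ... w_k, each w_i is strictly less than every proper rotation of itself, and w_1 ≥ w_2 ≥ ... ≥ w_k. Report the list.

["e", "e", "deg", "ahebfdbbfbb"]

emit factor 1: 'e' (i=0, period=1)
emit factor 2: 'e' (i=1, period=1)
emit factor 3: 'deg' (i=2, period=3)
emit factor 4: 'ahebfdbbfbb' (i=5, period=11)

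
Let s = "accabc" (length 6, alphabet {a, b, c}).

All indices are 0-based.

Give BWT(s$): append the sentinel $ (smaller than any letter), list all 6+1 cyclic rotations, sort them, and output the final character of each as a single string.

rank  rotation last
    0  $accabc  c
    1  abc$acc  c
    2  accabc$  $
    3  bc$acca  a
    4  c$accab  b
    5  cabc$ac  c
    6  ccabc$a  a

cc$abca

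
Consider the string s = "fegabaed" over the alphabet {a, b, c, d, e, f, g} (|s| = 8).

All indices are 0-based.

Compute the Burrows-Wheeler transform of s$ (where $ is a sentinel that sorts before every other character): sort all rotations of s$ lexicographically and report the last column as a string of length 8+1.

dgbaeaf$e

rank  rotation   last
    0  $fegabaed  d
    1  abaed$feg  g
    2  aed$fegab  b
    3  baed$fega  a
    4  d$fegabae  e
    5  ed$fegaba  a
    6  egabaed$f  f
    7  fegabaed$  $
    8  gabaed$fe  e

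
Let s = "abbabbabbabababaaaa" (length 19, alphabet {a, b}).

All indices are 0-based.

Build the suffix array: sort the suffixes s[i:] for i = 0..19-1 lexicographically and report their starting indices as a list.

rank | idx | suffix
   0 |  18 | a
   1 |  17 | aa
   2 |  16 | aaa
   3 |  15 | aaaa
   4 |  13 | abaaaa
   5 |  11 | ababaaaa
   6 |   9 | abababaaaa
   7 |   6 | abbabababaaaa
   8 |   3 | abbabbabababaaaa
   9 |   0 | abbabbabbabababaaaa
  10 |  14 | baaaa
  11 |  12 | babaaaa
  12 |  10 | bababaaaa
  13 |   8 | babababaaaa
  14 |   5 | babbabababaaaa
  15 |   2 | babbabbabababaaaa
  16 |   7 | bbabababaaaa
  17 |   4 | bbabbabababaaaa
  18 |   1 | bbabbabbabababaaaa

[18, 17, 16, 15, 13, 11, 9, 6, 3, 0, 14, 12, 10, 8, 5, 2, 7, 4, 1]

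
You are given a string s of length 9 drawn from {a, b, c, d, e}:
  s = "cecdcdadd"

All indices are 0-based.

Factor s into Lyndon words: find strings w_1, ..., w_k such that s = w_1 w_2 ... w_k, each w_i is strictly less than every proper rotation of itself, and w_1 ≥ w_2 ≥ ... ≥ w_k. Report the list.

["ce", "cd", "cd", "add"]

emit factor 1: 'ce' (i=0, period=2)
emit factor 2: 'cd' (i=2, period=2)
emit factor 3: 'cd' (i=4, period=2)
emit factor 4: 'add' (i=6, period=3)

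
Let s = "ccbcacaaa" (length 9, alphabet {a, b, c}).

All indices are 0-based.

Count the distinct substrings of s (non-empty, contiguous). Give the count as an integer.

37

sorted suffixes:
  #0 SA[0]=8  'a'
  #1 SA[1]=7  'aa'
  #2 SA[2]=6  'aaa'
  #3 SA[3]=4  'acaaa'
  #4 SA[4]=2  'bcacaaa'
  #5 SA[5]=5  'caaa'
  #6 SA[6]=3  'cacaaa'
  #7 SA[7]=1  'cbcacaaa'
  #8 SA[8]=0  'ccbcacaaa'

SA = [8, 7, 6, 4, 2, 5, 3, 1, 0]
rank  pair      lcp
   1  s[8:],s[7:]  1  'a'
   2  s[7:],s[6:]  2  'aa'
   3  s[6:],s[4:]  1  'a'
   4  s[4:],s[2:]  0  ''
   5  s[2:],s[5:]  0  ''
   6  s[5:],s[3:]  2  'ca'
   7  s[3:],s[1:]  1  'c'
   8  s[1:],s[0:]  1  'c'

n(n+1)/2 = 9·10/2 = 45
Σ LCP = 0 + 1 + 2 + 1 + 0 + 0 + 2 + 1 + 1 = 8
distinct = 45 − 8 = 37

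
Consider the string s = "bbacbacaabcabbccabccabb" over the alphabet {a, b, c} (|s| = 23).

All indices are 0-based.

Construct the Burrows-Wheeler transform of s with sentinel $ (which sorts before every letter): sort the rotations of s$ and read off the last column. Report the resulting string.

rank  rotation                  last
    0  $bbacbacaabcabbccabccabb  b
    1  aabcabbccabccabb$bbacbac  c
    2  abb$bbacbacaabcabbccabcc  c
    3  abbccabccabb$bbacbacaabc  c
    4  abcabbccabccabb$bbacbaca  a
    5  abccabb$bbacbacaabcabbcc  c
    6  acaabcabbccabccabb$bbacb  b
    7  acbacaabcabbccabccabb$bb  b
    8  b$bbacbacaabcabbccabccab  b
    9  bacaabcabbccabccabb$bbac  c
   10  bacbacaabcabbccabccabb$b  b
   11  bb$bbacbacaabcabbccabcca  a
   12  bbacbacaabcabbccabccabb$  $
   13  bbccabccabb$bbacbacaabca  a
   14  bcabbccabccabb$bbacbacaa  a
   15  bccabb$bbacbacaabcabbcca  a
   16  bccabccabb$bbacbacaabcab  b
   17  caabcabbccabccabb$bbacba  a
   18  cabb$bbacbacaabcabbccabc  c
   19  cabbccabccabb$bbacbacaab  b
   20  cabccabb$bbacbacaabcabbc  c
   21  cbacaabcabbccabccabb$bba  a
   22  ccabb$bbacbacaabcabbccab  b
   23  ccabccabb$bbacbacaabcabb  b

bcccacbbbcba$aaabacbcabb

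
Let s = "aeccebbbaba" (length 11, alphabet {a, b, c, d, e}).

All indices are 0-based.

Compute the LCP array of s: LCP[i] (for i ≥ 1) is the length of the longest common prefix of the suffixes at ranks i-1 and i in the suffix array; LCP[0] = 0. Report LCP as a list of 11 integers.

[0, 1, 1, 0, 2, 1, 2, 0, 1, 0, 1]

rank | idx | suffix
   0 |  10 | a
   1 |   8 | aba
   2 |   0 | aeccebbbaba
   3 |   9 | ba
   4 |   7 | baba
   5 |   6 | bbaba
   6 |   5 | bbbaba
   7 |   2 | ccebbbaba
   8 |   3 | cebbbaba
   9 |   4 | ebbbaba
  10 |   1 | eccebbbaba

SA = [10, 8, 0, 9, 7, 6, 5, 2, 3, 4, 1]
[i] adj suffixes → lcp
  [1] 10/8 → 1 ('a')
  [2] 8/0 → 1 ('a')
  [3] 0/9 → 0 ('')
  [4] 9/7 → 2 ('ba')
  [5] 7/6 → 1 ('b')
  [6] 6/5 → 2 ('bb')
  [7] 5/2 → 0 ('')
  [8] 2/3 → 1 ('c')
  [9] 3/4 → 0 ('')
  [10] 4/1 → 1 ('e')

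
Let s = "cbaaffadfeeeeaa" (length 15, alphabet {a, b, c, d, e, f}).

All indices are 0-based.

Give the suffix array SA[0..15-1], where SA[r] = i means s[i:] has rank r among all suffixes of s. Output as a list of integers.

rank | idx | suffix
   0 |  14 | a
   1 |  13 | aa
   2 |   2 | aaffadfeeeeaa
   3 |   6 | adfeeeeaa
   4 |   3 | affadfeeeeaa
   5 |   1 | baaffadfeeeeaa
   6 |   0 | cbaaffadfeeeeaa
   7 |   7 | dfeeeeaa
   8 |  12 | eaa
   9 |  11 | eeaa
  10 |  10 | eeeaa
  11 |   9 | eeeeaa
  12 |   5 | fadfeeeeaa
  13 |   8 | feeeeaa
  14 |   4 | ffadfeeeeaa

[14, 13, 2, 6, 3, 1, 0, 7, 12, 11, 10, 9, 5, 8, 4]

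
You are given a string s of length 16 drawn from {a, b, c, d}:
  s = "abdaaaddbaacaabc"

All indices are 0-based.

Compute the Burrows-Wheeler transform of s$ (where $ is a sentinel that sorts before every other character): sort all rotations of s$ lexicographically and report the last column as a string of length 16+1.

cdcbaa$aadaababda

rank  rotation           last
    0  $abdaaaddbaacaabc  c
    1  aaaddbaacaabc$abd  d
    2  aabc$abdaaaddbaac  c
    3  aacaabc$abdaaaddb  b
    4  aaddbaacaabc$abda  a
    5  abc$abdaaaddbaaca  a
    6  abdaaaddbaacaabc$  $
    7  acaabc$abdaaaddba  a
    8  addbaacaabc$abdaa  a
    9  baacaabc$abdaaadd  d
   10  bc$abdaaaddbaacaa  a
   11  bdaaaddbaacaabc$a  a
   12  c$abdaaaddbaacaab  b
   13  caabc$abdaaaddbaa  a
   14  daaaddbaacaabc$ab  b
   15  dbaacaabc$abdaaad  d
   16  ddbaacaabc$abdaaa  a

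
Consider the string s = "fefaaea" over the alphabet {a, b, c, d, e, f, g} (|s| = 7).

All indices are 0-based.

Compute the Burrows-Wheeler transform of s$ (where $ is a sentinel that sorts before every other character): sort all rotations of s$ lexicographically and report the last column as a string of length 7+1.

aefaafe$

rank  rotation  last
    0  $fefaaea  a
    1  a$fefaae  e
    2  aaea$fef  f
    3  aea$fefa  a
    4  ea$fefaa  a
    5  efaaea$f  f
    6  faaea$fe  e
    7  fefaaea$  $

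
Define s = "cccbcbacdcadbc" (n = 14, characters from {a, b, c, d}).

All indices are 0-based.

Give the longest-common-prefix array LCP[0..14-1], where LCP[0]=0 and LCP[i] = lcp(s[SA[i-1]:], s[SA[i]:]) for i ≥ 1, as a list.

[0, 1, 0, 1, 2, 0, 1, 1, 2, 1, 2, 1, 0, 1]

sorted suffixes:
  #0 SA[0]=6  'acdcadbc'
  #1 SA[1]=10  'adbc'
  #2 SA[2]=5  'bacdcadbc'
  #3 SA[3]=12  'bc'
  #4 SA[4]=3  'bcbacdcadbc'
  #5 SA[5]=13  'c'
  #6 SA[6]=9  'cadbc'
  #7 SA[7]=4  'cbacdcadbc'
  #8 SA[8]=2  'cbcbacdcadbc'
  #9 SA[9]=1  'ccbcbacdcadbc'
  #10 SA[10]=0  'cccbcbacdcadbc'
  #11 SA[11]=7  'cdcadbc'
  #12 SA[12]=11  'dbc'
  #13 SA[13]=8  'dcadbc'

SA = [6, 10, 5, 12, 3, 13, 9, 4, 2, 1, 0, 7, 11, 8]
i: (SA[i-1],SA[i]) lcp shared
  1: (6,10) 1 'a'
  2: (10,5) 0 ''
  3: (5,12) 1 'b'
  4: (12,3) 2 'bc'
  5: (3,13) 0 ''
  6: (13,9) 1 'c'
  7: (9,4) 1 'c'
  8: (4,2) 2 'cb'
  9: (2,1) 1 'c'
  10: (1,0) 2 'cc'
  11: (0,7) 1 'c'
  12: (7,11) 0 ''
  13: (11,8) 1 'd'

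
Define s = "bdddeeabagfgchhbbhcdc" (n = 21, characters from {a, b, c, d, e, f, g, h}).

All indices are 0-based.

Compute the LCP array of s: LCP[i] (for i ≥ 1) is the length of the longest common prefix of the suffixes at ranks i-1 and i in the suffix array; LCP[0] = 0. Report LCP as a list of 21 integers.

sorted suffixes:
  #0 SA[0]=6  'abagfgchhbbhcdc'
  #1 SA[1]=8  'agfgchhbbhcdc'
  #2 SA[2]=7  'bagfgchhbbhcdc'
  #3 SA[3]=15  'bbhcdc'
  #4 SA[4]=0  'bdddeeabagfgchhbbhcdc'
  #5 SA[5]=16  'bhcdc'
  #6 SA[6]=20  'c'
  #7 SA[7]=18  'cdc'
  #8 SA[8]=12  'chhbbhcdc'
  #9 SA[9]=19  'dc'
  #10 SA[10]=1  'dddeeabagfgchhbbhcdc'
  #11 SA[11]=2  'ddeeabagfgchhbbhcdc'
  #12 SA[12]=3  'deeabagfgchhbbhcdc'
  #13 SA[13]=5  'eabagfgchhbbhcdc'
  #14 SA[14]=4  'eeabagfgchhbbhcdc'
  #15 SA[15]=10  'fgchhbbhcdc'
  #16 SA[16]=11  'gchhbbhcdc'
  #17 SA[17]=9  'gfgchhbbhcdc'
  #18 SA[18]=14  'hbbhcdc'
  #19 SA[19]=17  'hcdc'
  #20 SA[20]=13  'hhbbhcdc'

SA = [6, 8, 7, 15, 0, 16, 20, 18, 12, 19, 1, 2, 3, 5, 4, 10, 11, 9, 14, 17, 13]
rank  pair      lcp
   1  s[6:],s[8:]  1  'a'
   2  s[8:],s[7:]  0  ''
   3  s[7:],s[15:]  1  'b'
   4  s[15:],s[0:]  1  'b'
   5  s[0:],s[16:]  1  'b'
   6  s[16:],s[20:]  0  ''
   7  s[20:],s[18:]  1  'c'
   8  s[18:],s[12:]  1  'c'
   9  s[12:],s[19:]  0  ''
  10  s[19:],s[1:]  1  'd'
  11  s[1:],s[2:]  2  'dd'
  12  s[2:],s[3:]  1  'd'
  13  s[3:],s[5:]  0  ''
  14  s[5:],s[4:]  1  'e'
  15  s[4:],s[10:]  0  ''
  16  s[10:],s[11:]  0  ''
  17  s[11:],s[9:]  1  'g'
  18  s[9:],s[14:]  0  ''
  19  s[14:],s[17:]  1  'h'
  20  s[17:],s[13:]  1  'h'

[0, 1, 0, 1, 1, 1, 0, 1, 1, 0, 1, 2, 1, 0, 1, 0, 0, 1, 0, 1, 1]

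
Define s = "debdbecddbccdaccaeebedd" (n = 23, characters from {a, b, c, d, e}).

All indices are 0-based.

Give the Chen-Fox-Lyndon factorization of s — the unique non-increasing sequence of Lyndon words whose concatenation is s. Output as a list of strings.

["de", "bdbecdd", "bccd", "accaeebedd"]

emit factor 1: 'de' (i=0, period=2)
emit factor 2: 'bdbecdd' (i=2, period=7)
emit factor 3: 'bccd' (i=9, period=4)
emit factor 4: 'accaeebedd' (i=13, period=10)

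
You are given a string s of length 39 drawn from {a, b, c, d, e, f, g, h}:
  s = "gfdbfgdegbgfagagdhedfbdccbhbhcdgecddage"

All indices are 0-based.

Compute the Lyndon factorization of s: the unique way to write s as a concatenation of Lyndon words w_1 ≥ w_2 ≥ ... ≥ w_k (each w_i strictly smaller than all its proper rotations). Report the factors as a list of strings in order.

emit factor 1: 'g' (i=0, period=1)
emit factor 2: 'f' (i=1, period=1)
emit factor 3: 'd' (i=2, period=1)
emit factor 4: 'bfgdegbgf' (i=3, period=9)
emit factor 5: 'agagdhedfbdccbhbhcdgecddage' (i=12, period=27)

["g", "f", "d", "bfgdegbgf", "agagdhedfbdccbhbhcdgecddage"]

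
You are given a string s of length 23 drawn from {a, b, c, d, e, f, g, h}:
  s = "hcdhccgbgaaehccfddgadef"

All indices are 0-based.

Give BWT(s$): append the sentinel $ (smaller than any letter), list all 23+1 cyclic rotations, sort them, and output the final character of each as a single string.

rank  rotation                  last
    0  $hcdhccgbgaaehccfddgadef  f
    1  aaehccfddgadef$hcdhccgbg  g
    2  adef$hcdhccgbgaaehccfddg  g
    3  aehccfddgadef$hcdhccgbga  a
    4  bgaaehccfddgadef$hcdhccg  g
    5  ccfddgadef$hcdhccgbgaaeh  h
    6  ccgbgaaehccfddgadef$hcdh  h
    7  cdhccgbgaaehccfddgadef$h  h
    8  cfddgadef$hcdhccgbgaaehc  c
    9  cgbgaaehccfddgadef$hcdhc  c
   10  ddgadef$hcdhccgbgaaehccf  f
   11  def$hcdhccgbgaaehccfddga  a
   12  dgadef$hcdhccgbgaaehccfd  d
   13  dhccgbgaaehccfddgadef$hc  c
   14  ef$hcdhccgbgaaehccfddgad  d
   15  ehccfddgadef$hcdhccgbgaa  a
   16  f$hcdhccgbgaaehccfddgade  e
   17  fddgadef$hcdhccgbgaaehcc  c
   18  gaaehccfddgadef$hcdhccgb  b
   19  gadef$hcdhccgbgaaehccfdd  d
   20  gbgaaehccfddgadef$hcdhcc  c
   21  hccfddgadef$hcdhccgbgaae  e
   22  hccgbgaaehccfddgadef$hcd  d
   23  hcdhccgbgaaehccfddgadef$  $

fggaghhhccfadcdaecbdced$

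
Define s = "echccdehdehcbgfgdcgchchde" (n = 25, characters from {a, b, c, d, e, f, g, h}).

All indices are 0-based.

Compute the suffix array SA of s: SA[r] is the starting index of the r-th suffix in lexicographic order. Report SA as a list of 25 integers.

[12, 11, 3, 4, 17, 1, 19, 21, 16, 23, 8, 5, 24, 0, 9, 6, 14, 18, 15, 13, 10, 2, 20, 22, 7]

rank | idx | suffix
   0 |  12 | bgfgdcgchchde
   1 |  11 | cbgfgdcgchchde
   2 |   3 | ccdehdehcbgfgdcgchchde
   3 |   4 | cdehdehcbgfgdcgchchde
   4 |  17 | cgchchde
   5 |   1 | chccdehdehcbgfgdcgchchde
   6 |  19 | chchde
   7 |  21 | chde
   8 |  16 | dcgchchde
   9 |  23 | de
  10 |   8 | dehcbgfgdcgchchde
  11 |   5 | dehdehcbgfgdcgchchde
  12 |  24 | e
  13 |   0 | echccdehdehcbgfgdcgchchde
  14 |   9 | ehcbgfgdcgchchde
  15 |   6 | ehdehcbgfgdcgchchde
  16 |  14 | fgdcgchchde
  17 |  18 | gchchde
  18 |  15 | gdcgchchde
  19 |  13 | gfgdcgchchde
  20 |  10 | hcbgfgdcgchchde
  21 |   2 | hccdehdehcbgfgdcgchchde
  22 |  20 | hchde
  23 |  22 | hde
  24 |   7 | hdehcbgfgdcgchchde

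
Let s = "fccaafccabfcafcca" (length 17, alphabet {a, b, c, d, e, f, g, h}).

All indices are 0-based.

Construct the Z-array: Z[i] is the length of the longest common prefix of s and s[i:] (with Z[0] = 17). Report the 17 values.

Z[0]=17
i=1: fresh scan; Z[1]=0
i=2: fresh scan; Z[2]=0
i=3: fresh scan; Z[3]=0
i=4: fresh scan; Z[4]=0
i=5: fresh scan; Z[5]=4 extend→box=[5,9)
i=6: min(r-i=3, Z[1]=0)=0; Z[6]=0
i=7: min(r-i=2, Z[2]=0)=0; Z[7]=0
i=8: min(r-i=1, Z[3]=0)=0; Z[8]=0
i=9: fresh scan; Z[9]=0
i=10: fresh scan; Z[10]=2 extend→box=[10,12)
i=11: min(r-i=1, Z[1]=0)=0; Z[11]=0
i=12: fresh scan; Z[12]=0
i=13: fresh scan; Z[13]=4 extend→box=[13,17)
i=14: min(r-i=3, Z[1]=0)=0; Z[14]=0
i=15: min(r-i=2, Z[2]=0)=0; Z[15]=0
i=16: min(r-i=1, Z[3]=0)=0; Z[16]=0

[17, 0, 0, 0, 0, 4, 0, 0, 0, 0, 2, 0, 0, 4, 0, 0, 0]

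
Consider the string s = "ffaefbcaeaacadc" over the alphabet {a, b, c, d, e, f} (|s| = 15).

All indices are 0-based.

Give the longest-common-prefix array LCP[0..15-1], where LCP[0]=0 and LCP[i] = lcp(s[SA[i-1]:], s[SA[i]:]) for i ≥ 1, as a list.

[0, 1, 1, 1, 2, 0, 0, 1, 2, 0, 0, 1, 0, 1, 1]

sorted suffixes:
  #0 SA[0]=9  'aacadc'
  #1 SA[1]=10  'acadc'
  #2 SA[2]=12  'adc'
  #3 SA[3]=7  'aeaacadc'
  #4 SA[4]=2  'aefbcaeaacadc'
  #5 SA[5]=5  'bcaeaacadc'
  #6 SA[6]=14  'c'
  #7 SA[7]=11  'cadc'
  #8 SA[8]=6  'caeaacadc'
  #9 SA[9]=13  'dc'
  #10 SA[10]=8  'eaacadc'
  #11 SA[11]=3  'efbcaeaacadc'
  #12 SA[12]=1  'faefbcaeaacadc'
  #13 SA[13]=4  'fbcaeaacadc'
  #14 SA[14]=0  'ffaefbcaeaacadc'

SA = [9, 10, 12, 7, 2, 5, 14, 11, 6, 13, 8, 3, 1, 4, 0]
rank  pair      lcp
   1  s[9:],s[10:]  1  'a'
   2  s[10:],s[12:]  1  'a'
   3  s[12:],s[7:]  1  'a'
   4  s[7:],s[2:]  2  'ae'
   5  s[2:],s[5:]  0  ''
   6  s[5:],s[14:]  0  ''
   7  s[14:],s[11:]  1  'c'
   8  s[11:],s[6:]  2  'ca'
   9  s[6:],s[13:]  0  ''
  10  s[13:],s[8:]  0  ''
  11  s[8:],s[3:]  1  'e'
  12  s[3:],s[1:]  0  ''
  13  s[1:],s[4:]  1  'f'
  14  s[4:],s[0:]  1  'f'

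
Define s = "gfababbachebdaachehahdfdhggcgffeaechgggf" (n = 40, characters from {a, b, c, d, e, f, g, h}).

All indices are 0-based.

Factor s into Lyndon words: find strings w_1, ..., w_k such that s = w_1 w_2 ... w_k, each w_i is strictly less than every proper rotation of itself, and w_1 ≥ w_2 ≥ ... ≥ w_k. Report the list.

emit factor 1: 'g' (i=0, period=1)
emit factor 2: 'f' (i=1, period=1)
emit factor 3: 'ababbachebd' (i=2, period=11)
emit factor 4: 'aachehahdfdhggcgffeaechgggf' (i=13, period=27)

["g", "f", "ababbachebd", "aachehahdfdhggcgffeaechgggf"]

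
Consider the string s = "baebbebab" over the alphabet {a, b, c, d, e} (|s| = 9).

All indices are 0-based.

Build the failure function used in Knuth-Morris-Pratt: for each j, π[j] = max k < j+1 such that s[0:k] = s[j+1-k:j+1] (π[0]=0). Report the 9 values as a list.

π[0] = 0
j=1 s[j]='a': π[1]=0 (border '')
j=2 s[j]='e': π[2]=0 (border '')
j=3 s[j]='b': π[3]=1 (border 'b')
j=4 s[j]='b': k: 1→0; π[4]=1 (border 'b')
j=5 s[j]='e': k: 1→0; π[5]=0 (border '')
j=6 s[j]='b': π[6]=1 (border 'b')
j=7 s[j]='a': π[7]=2 (border 'ba')
j=8 s[j]='b': k: 2→0; π[8]=1 (border 'b')

[0, 0, 0, 1, 1, 0, 1, 2, 1]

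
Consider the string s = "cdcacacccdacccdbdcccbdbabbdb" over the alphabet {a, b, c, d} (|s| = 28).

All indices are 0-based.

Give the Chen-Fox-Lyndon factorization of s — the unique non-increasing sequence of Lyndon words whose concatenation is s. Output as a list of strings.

["cd", "c", "acacccdacccdbdcccbdb", "abbdb"]

emit factor 1: 'cd' (i=0, period=2)
emit factor 2: 'c' (i=2, period=1)
emit factor 3: 'acacccdacccdbdcccbdb' (i=3, period=20)
emit factor 4: 'abbdb' (i=23, period=5)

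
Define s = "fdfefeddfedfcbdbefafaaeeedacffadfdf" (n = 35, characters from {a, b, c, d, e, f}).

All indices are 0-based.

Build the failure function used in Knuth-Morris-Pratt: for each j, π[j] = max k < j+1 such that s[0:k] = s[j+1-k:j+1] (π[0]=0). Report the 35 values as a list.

π[0] = 0
j=1 s[j]='d': π[1]=0 (border '')
j=2 s[j]='f': π[2]=1 (border 'f')
j=3 s[j]='e': k: 1→0; π[3]=0 (border '')
j=4 s[j]='f': π[4]=1 (border 'f')
j=5 s[j]='e': k: 1→0; π[5]=0 (border '')
j=6 s[j]='d': π[6]=0 (border '')
j=7 s[j]='d': π[7]=0 (border '')
j=8 s[j]='f': π[8]=1 (border 'f')
j=9 s[j]='e': k: 1→0; π[9]=0 (border '')
j=10 s[j]='d': π[10]=0 (border '')
j=11 s[j]='f': π[11]=1 (border 'f')
j=12 s[j]='c': k: 1→0; π[12]=0 (border '')
j=13 s[j]='b': π[13]=0 (border '')
j=14 s[j]='d': π[14]=0 (border '')
j=15 s[j]='b': π[15]=0 (border '')
j=16 s[j]='e': π[16]=0 (border '')
j=17 s[j]='f': π[17]=1 (border 'f')
j=18 s[j]='a': k: 1→0; π[18]=0 (border '')
j=19 s[j]='f': π[19]=1 (border 'f')
j=20 s[j]='a': k: 1→0; π[20]=0 (border '')
j=21 s[j]='a': π[21]=0 (border '')
j=22 s[j]='e': π[22]=0 (border '')
j=23 s[j]='e': π[23]=0 (border '')
j=24 s[j]='e': π[24]=0 (border '')
j=25 s[j]='d': π[25]=0 (border '')
j=26 s[j]='a': π[26]=0 (border '')
j=27 s[j]='c': π[27]=0 (border '')
j=28 s[j]='f': π[28]=1 (border 'f')
j=29 s[j]='f': k: 1→0; π[29]=1 (border 'f')
j=30 s[j]='a': k: 1→0; π[30]=0 (border '')
j=31 s[j]='d': π[31]=0 (border '')
j=32 s[j]='f': π[32]=1 (border 'f')
j=33 s[j]='d': π[33]=2 (border 'fd')
j=34 s[j]='f': π[34]=3 (border 'fdf')

[0, 0, 1, 0, 1, 0, 0, 0, 1, 0, 0, 1, 0, 0, 0, 0, 0, 1, 0, 1, 0, 0, 0, 0, 0, 0, 0, 0, 1, 1, 0, 0, 1, 2, 3]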